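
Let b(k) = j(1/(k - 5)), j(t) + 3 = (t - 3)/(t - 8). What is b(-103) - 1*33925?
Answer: -5869479/173 ≈ -33928.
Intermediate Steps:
j(t) = -3 + (-3 + t)/(-8 + t) (j(t) = -3 + (t - 3)/(t - 8) = -3 + (-3 + t)/(-8 + t))
b(k) = (21 - 2/(-5 + k))/(-8 + 1/(-5 + k)) (b(k) = (21 - 2/(k - 5))/(-8 + 1/(k - 5)) = (21 - 2/(-5 + k))/(-8 + 1/(-5 + k)))
b(-103) - 1*33925 = (107 - 21*(-103))/(-41 + 8*(-103)) - 1*33925 = (107 + 2163)/(-41 - 824) - 33925 = 2270/(-865) - 33925 = -1/865*2270 - 33925 = -454/173 - 33925 = -5869479/173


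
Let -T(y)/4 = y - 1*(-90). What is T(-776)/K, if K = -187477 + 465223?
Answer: 196/19839 ≈ 0.0098795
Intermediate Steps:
K = 277746
T(y) = -360 - 4*y (T(y) = -4*(y - 1*(-90)) = -4*(y + 90) = -4*(90 + y) = -360 - 4*y)
T(-776)/K = (-360 - 4*(-776))/277746 = (-360 + 3104)*(1/277746) = 2744*(1/277746) = 196/19839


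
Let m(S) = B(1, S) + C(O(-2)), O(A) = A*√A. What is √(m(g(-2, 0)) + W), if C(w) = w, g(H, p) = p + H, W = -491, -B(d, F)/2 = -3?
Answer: √(-485 - 2*I*√2) ≈ 0.06422 - 22.023*I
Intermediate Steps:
B(d, F) = 6 (B(d, F) = -2*(-3) = 6)
O(A) = A^(3/2)
g(H, p) = H + p
m(S) = 6 - 2*I*√2 (m(S) = 6 + (-2)^(3/2) = 6 - 2*I*√2)
√(m(g(-2, 0)) + W) = √((6 - 2*I*√2) - 491) = √(-485 - 2*I*√2)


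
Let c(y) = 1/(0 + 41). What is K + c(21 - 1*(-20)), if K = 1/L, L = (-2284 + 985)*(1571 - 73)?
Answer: 1945861/79781982 ≈ 0.024390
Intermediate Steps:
c(y) = 1/41
L = -1945902 (L = -1299*1498 = -1945902)
K = -1/1945902 (K = 1/(-1945902) = -1/1945902 ≈ -5.1390e-7)
K + c(21 - 1*(-20)) = -1/1945902 + 1/41 = 1945861/79781982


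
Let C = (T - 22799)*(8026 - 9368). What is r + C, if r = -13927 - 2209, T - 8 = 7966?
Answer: 19879014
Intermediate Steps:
T = 7974 (T = 8 + 7966 = 7974)
r = -16136
C = 19895150 (C = (7974 - 22799)*(8026 - 9368) = -14825*(-1342) = 19895150)
r + C = -16136 + 19895150 = 19879014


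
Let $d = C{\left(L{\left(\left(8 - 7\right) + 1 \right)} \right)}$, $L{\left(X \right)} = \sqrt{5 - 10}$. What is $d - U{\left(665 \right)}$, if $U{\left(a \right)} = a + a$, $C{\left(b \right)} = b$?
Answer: $-1330 + i \sqrt{5} \approx -1330.0 + 2.2361 i$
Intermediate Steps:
$L{\left(X \right)} = i \sqrt{5}$ ($L{\left(X \right)} = \sqrt{-5} = i \sqrt{5}$)
$d = i \sqrt{5} \approx 2.2361 i$
$U{\left(a \right)} = 2 a$
$d - U{\left(665 \right)} = i \sqrt{5} - 2 \cdot 665 = i \sqrt{5} - 1330 = -1330 + i \sqrt{5}$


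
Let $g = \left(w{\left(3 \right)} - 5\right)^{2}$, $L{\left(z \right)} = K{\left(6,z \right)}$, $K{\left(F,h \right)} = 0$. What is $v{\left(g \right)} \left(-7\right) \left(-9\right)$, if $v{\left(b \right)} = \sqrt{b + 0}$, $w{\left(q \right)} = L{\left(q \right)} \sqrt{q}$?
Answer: $315$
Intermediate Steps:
$L{\left(z \right)} = 0$
$w{\left(q \right)} = 0$ ($w{\left(q \right)} = 0 \sqrt{q} = 0$)
$g = 25$ ($g = \left(0 - 5\right)^{2} = \left(-5\right)^{2} = 25$)
$v{\left(b \right)} = \sqrt{b}$
$v{\left(g \right)} \left(-7\right) \left(-9\right) = \sqrt{25} \left(-7\right) \left(-9\right) = 5 \left(-7\right) \left(-9\right) = \left(-35\right) \left(-9\right) = 315$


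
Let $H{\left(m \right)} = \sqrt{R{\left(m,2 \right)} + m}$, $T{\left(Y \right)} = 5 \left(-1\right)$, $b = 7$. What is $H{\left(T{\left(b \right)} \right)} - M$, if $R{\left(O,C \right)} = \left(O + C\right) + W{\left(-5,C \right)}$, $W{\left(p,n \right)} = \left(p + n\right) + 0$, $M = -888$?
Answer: $888 + i \sqrt{11} \approx 888.0 + 3.3166 i$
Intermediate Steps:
$W{\left(p,n \right)} = n + p$ ($W{\left(p,n \right)} = \left(n + p\right) + 0 = n + p$)
$R{\left(O,C \right)} = -5 + O + 2 C$ ($R{\left(O,C \right)} = \left(O + C\right) + \left(C - 5\right) = \left(C + O\right) + \left(-5 + C\right) = -5 + O + 2 C$)
$T{\left(Y \right)} = -5$
$H{\left(m \right)} = \sqrt{-1 + 2 m}$ ($H{\left(m \right)} = \sqrt{\left(-5 + m + 2 \cdot 2\right) + m} = \sqrt{\left(-5 + m + 4\right) + m} = \sqrt{\left(-1 + m\right) + m} = \sqrt{-1 + 2 m}$)
$H{\left(T{\left(b \right)} \right)} - M = \sqrt{-1 + 2 \left(-5\right)} - -888 = \sqrt{-1 - 10} + 888 = \sqrt{-11} + 888 = i \sqrt{11} + 888 = 888 + i \sqrt{11}$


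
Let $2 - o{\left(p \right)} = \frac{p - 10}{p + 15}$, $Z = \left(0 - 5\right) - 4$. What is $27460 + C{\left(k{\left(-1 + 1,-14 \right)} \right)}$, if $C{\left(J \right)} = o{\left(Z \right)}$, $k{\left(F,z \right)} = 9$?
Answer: $\frac{164791}{6} \approx 27465.0$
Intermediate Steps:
$Z = -9$ ($Z = -5 - 4 = -9$)
$o{\left(p \right)} = 2 - \frac{-10 + p}{15 + p}$ ($o{\left(p \right)} = 2 - \frac{p - 10}{p + 15} = 2 - \frac{-10 + p}{15 + p}$)
$C{\left(J \right)} = \frac{31}{6}$ ($C{\left(J \right)} = \frac{40 - 9}{15 - 9} = \frac{1}{6} \cdot 31 = \frac{31}{6}$)
$27460 + C{\left(k{\left(-1 + 1,-14 \right)} \right)} = 27460 + \frac{31}{6} = \frac{164791}{6}$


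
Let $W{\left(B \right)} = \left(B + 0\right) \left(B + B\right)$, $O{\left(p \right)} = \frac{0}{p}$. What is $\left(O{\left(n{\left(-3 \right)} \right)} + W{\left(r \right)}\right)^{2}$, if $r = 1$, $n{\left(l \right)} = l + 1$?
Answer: $4$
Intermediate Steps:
$n{\left(l \right)} = 1 + l$
$O{\left(p \right)} = 0$
$W{\left(B \right)} = 2 B^{2}$ ($W{\left(B \right)} = B 2 B = 2 B^{2}$)
$\left(O{\left(n{\left(-3 \right)} \right)} + W{\left(r \right)}\right)^{2} = \left(0 + 2 \cdot 1^{2}\right)^{2} = \left(0 + 2 \cdot 1\right)^{2} = \left(0 + 2\right)^{2} = 2^{2} = 4$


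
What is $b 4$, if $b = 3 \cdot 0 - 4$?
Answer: $-16$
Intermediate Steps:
$b = -4$ ($b = 0 - 4 = -4$)
$b 4 = \left(-4\right) 4 = -16$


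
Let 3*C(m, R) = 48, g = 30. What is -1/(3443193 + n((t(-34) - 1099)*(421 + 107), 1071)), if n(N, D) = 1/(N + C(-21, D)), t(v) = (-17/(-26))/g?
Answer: -37715892/129863095323091 ≈ -2.9043e-7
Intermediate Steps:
t(v) = 17/780 (t(v) = -17/(-26)/30 = -17*(-1/26)*(1/30) = (17/26)*(1/30) = 17/780)
C(m, R) = 16 (C(m, R) = (⅓)*48 = 16)
n(N, D) = 1/(16 + N) (n(N, D) = 1/(N + 16) = 1/(16 + N))
-1/(3443193 + n((t(-34) - 1099)*(421 + 107), 1071)) = -1/(3443193 + 1/(16 + (17/780 - 1099)*(421 + 107))) = -1/(3443193 + 1/(16 - 857203/780*528)) = -1/(3443193 + 1/(16 - 37716932/65)) = -1/(3443193 + 1/(-37715892/65)) = -1/(3443193 - 65/37715892) = -1/129863095323091/37715892 = -1*37715892/129863095323091 = -37715892/129863095323091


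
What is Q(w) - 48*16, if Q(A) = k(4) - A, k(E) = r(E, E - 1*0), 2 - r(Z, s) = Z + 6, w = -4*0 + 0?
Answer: -776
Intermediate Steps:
w = 0 (w = 0 + 0 = 0)
r(Z, s) = -4 - Z (r(Z, s) = 2 - (Z + 6) = 2 - (6 + Z) = 2 + (-6 - Z) = -4 - Z)
k(E) = -4 - E
Q(A) = -8 - A (Q(A) = (-4 - 1*4) - A = (-4 - 4) - A = -8 - A)
Q(w) - 48*16 = (-8 - 1*0) - 48*16 = (-8 + 0) - 768 = -8 - 768 = -776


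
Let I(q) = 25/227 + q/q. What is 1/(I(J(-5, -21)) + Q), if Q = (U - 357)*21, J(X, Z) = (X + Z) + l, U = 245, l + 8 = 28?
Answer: -227/533652 ≈ -0.00042537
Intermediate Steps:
l = 20 (l = -8 + 28 = 20)
J(X, Z) = 20 + X + Z (J(X, Z) = (X + Z) + 20 = 20 + X + Z)
I(q) = 252/227 (I(q) = 25*(1/227) + 1 = 25/227 + 1 = 252/227)
Q = -2352 (Q = (245 - 357)*21 = -112*21 = -2352)
1/(I(J(-5, -21)) + Q) = 1/(252/227 - 2352) = 1/(-533652/227) = -227/533652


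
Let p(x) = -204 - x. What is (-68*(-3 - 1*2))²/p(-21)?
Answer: -115600/183 ≈ -631.69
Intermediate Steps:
(-68*(-3 - 1*2))²/p(-21) = (-68*(-3 - 1*2))²/(-204 - 1*(-21)) = (-68*(-3 - 2))²/(-204 + 21) = (-68*(-5))²/(-183) = 340²*(-1/183) = 115600*(-1/183) = -115600/183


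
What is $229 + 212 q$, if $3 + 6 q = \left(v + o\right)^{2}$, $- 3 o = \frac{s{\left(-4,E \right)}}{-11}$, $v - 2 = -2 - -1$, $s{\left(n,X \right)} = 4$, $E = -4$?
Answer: $\frac{546955}{3267} \approx 167.42$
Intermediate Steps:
$v = 1$ ($v = 2 - 1 = 1$)
$o = \frac{4}{33}$ ($o = - \frac{4 \frac{1}{-11}}{3} = - \frac{4 \left(- \frac{1}{11}\right)}{3} = \left(- \frac{1}{3}\right) \left(- \frac{4}{11}\right) = \frac{4}{33} \approx 0.12121$)
$q = - \frac{949}{3267}$ ($q = - \frac{1}{2} + \frac{\left(1 + \frac{4}{33}\right)^{2}}{6} = - \frac{1}{2} + \frac{\left(\frac{37}{33}\right)^{2}}{6} = - \frac{1}{2} + \frac{1}{6} \cdot \frac{1369}{1089} = - \frac{1}{2} + \frac{1369}{6534} = - \frac{949}{3267} \approx -0.29048$)
$229 + 212 q = 229 + 212 \left(- \frac{949}{3267}\right) = 229 - \frac{201188}{3267} = \frac{546955}{3267}$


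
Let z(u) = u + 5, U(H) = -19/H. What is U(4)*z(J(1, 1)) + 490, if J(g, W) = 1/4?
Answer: 7441/16 ≈ 465.06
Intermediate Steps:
J(g, W) = ¼
z(u) = 5 + u
U(4)*z(J(1, 1)) + 490 = (-19/4)*(5 + ¼) + 490 = -19*¼*(21/4) + 490 = -19/4*21/4 + 490 = -399/16 + 490 = 7441/16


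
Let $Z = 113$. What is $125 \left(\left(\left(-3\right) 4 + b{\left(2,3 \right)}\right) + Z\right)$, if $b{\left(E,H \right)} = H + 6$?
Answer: $13750$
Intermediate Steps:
$b{\left(E,H \right)} = 6 + H$
$125 \left(\left(\left(-3\right) 4 + b{\left(2,3 \right)}\right) + Z\right) = 125 \left(\left(\left(-3\right) 4 + \left(6 + 3\right)\right) + 113\right) = 125 \left(\left(-12 + 9\right) + 113\right) = 125 \left(-3 + 113\right) = 125 \cdot 110 = 13750$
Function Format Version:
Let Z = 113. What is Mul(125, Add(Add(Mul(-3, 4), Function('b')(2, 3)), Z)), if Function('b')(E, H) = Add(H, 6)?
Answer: 13750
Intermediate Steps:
Function('b')(E, H) = Add(6, H)
Mul(125, Add(Add(Mul(-3, 4), Function('b')(2, 3)), Z)) = Mul(125, Add(Add(Mul(-3, 4), Add(6, 3)), 113)) = Mul(125, Add(Add(-12, 9), 113)) = Mul(125, Add(-3, 113)) = Mul(125, 110) = 13750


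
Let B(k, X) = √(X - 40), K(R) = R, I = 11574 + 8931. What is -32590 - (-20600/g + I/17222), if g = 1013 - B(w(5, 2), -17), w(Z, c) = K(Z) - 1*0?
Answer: -287823186439005/8836832086 + 10300*I*√57/513113 ≈ -32571.0 + 0.15155*I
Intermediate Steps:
I = 20505
w(Z, c) = Z (w(Z, c) = Z - 1*0 = Z + 0 = Z)
B(k, X) = √(-40 + X)
g = 1013 - I*√57 (g = 1013 - √(-40 - 17) = 1013 - √(-57) = 1013 - I*√57 ≈ 1013.0 - 7.5498*I)
-32590 - (-20600/g + I/17222) = -32590 - (-20600/(1013 - I*√57) + 20505/17222) = -32590 - (20505/17222 - 20600/(1013 - I*√57)) = -32590 + (-20505/17222 + 20600/(1013 - I*√57)) = -561285485/17222 + 20600/(1013 - I*√57)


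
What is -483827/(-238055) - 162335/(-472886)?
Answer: 267439673147/112572876730 ≈ 2.3757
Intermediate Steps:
-483827/(-238055) - 162335/(-472886) = -483827*(-1/238055) - 162335*(-1/472886) = 483827/238055 + 162335/472886 = 267439673147/112572876730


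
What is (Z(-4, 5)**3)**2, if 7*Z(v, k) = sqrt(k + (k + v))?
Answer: 216/117649 ≈ 0.0018360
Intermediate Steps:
Z(v, k) = sqrt(v + 2*k)/7 (Z(v, k) = sqrt(k + (k + v))/7 = sqrt(v + 2*k)/7)
(Z(-4, 5)**3)**2 = ((sqrt(-4 + 2*5)/7)**3)**2 = ((sqrt(-4 + 10)/7)**3)**2 = ((sqrt(6)/7)**3)**2 = (6*sqrt(6)/343)**2 = 216/117649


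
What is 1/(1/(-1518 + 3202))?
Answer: 1684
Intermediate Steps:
1/(1/(-1518 + 3202)) = 1/(1/1684) = 1684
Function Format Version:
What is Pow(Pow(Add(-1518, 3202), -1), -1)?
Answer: 1684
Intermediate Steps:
Pow(Pow(Add(-1518, 3202), -1), -1) = Pow(Pow(1684, -1), -1) = Pow(Rational(1, 1684), -1) = 1684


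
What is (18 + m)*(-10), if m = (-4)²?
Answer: -340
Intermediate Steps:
m = 16
(18 + m)*(-10) = (18 + 16)*(-10) = 34*(-10) = -340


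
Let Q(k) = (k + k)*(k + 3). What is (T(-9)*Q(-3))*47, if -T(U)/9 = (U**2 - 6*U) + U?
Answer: 0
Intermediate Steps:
T(U) = -9*U**2 + 45*U (T(U) = -9*((U**2 - 6*U) + U) = -9*(U**2 - 5*U) = -9*U**2 + 45*U)
Q(k) = 2*k*(3 + k) (Q(k) = (2*k)*(3 + k) = 2*k*(3 + k))
(T(-9)*Q(-3))*47 = ((9*(-9)*(5 - 1*(-9)))*(2*(-3)*(3 - 3)))*47 = ((9*(-9)*(5 + 9))*(2*(-3)*0))*47 = ((9*(-9)*14)*0)*47 = -1134*0*47 = 0*47 = 0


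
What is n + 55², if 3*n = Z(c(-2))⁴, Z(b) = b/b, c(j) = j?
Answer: 9076/3 ≈ 3025.3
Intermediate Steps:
Z(b) = 1
n = ⅓ (n = (⅓)*1⁴ = (⅓)*1 = ⅓ ≈ 0.33333)
n + 55² = ⅓ + 55² = ⅓ + 3025 = 9076/3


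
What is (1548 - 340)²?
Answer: 1459264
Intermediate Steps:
(1548 - 340)² = 1208² = 1459264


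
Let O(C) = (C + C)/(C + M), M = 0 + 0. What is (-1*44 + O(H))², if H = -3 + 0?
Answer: 1764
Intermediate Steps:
M = 0
H = -3
O(C) = 2 (O(C) = (C + C)/(C + 0) = (2*C)/C = 2)
(-1*44 + O(H))² = (-1*44 + 2)² = (-44 + 2)² = (-42)² = 1764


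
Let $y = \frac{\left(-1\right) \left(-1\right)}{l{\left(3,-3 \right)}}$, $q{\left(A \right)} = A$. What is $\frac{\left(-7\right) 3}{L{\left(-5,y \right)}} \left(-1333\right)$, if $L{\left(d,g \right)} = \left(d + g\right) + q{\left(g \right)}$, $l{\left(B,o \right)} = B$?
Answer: $- \frac{83979}{13} \approx -6459.9$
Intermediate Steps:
$y = \frac{1}{3}$ ($y = \frac{\left(-1\right) \left(-1\right)}{3} = 1 \cdot \frac{1}{3} = \frac{1}{3} \approx 0.33333$)
$L{\left(d,g \right)} = d + 2 g$ ($L{\left(d,g \right)} = \left(d + g\right) + g = d + 2 g$)
$\frac{\left(-7\right) 3}{L{\left(-5,y \right)}} \left(-1333\right) = \frac{\left(-7\right) 3}{-5 + 2 \cdot \frac{1}{3}} \left(-1333\right) = - \frac{21}{-5 + \frac{2}{3}} \left(-1333\right) = - \frac{21}{- \frac{13}{3}} \left(-1333\right) = \left(-21\right) \left(- \frac{3}{13}\right) \left(-1333\right) = \frac{63}{13} \left(-1333\right) = - \frac{83979}{13}$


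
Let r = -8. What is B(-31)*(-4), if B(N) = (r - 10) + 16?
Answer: 8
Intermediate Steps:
B(N) = -2 (B(N) = (-8 - 10) + 16 = -18 + 16 = -2)
B(-31)*(-4) = -2*(-4) = 8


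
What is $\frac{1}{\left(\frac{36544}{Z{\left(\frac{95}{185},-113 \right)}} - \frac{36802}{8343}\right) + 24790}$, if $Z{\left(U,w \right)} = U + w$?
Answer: $\frac{17361783}{424681613656} \approx 4.0882 \cdot 10^{-5}$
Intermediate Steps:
$\frac{1}{\left(\frac{36544}{Z{\left(\frac{95}{185},-113 \right)}} - \frac{36802}{8343}\right) + 24790} = \frac{1}{\left(\frac{36544}{\frac{95}{185} - 113} - \frac{36802}{8343}\right) + 24790} = \frac{1}{\left(\frac{36544}{95 \cdot \frac{1}{185} - 113} - \frac{36802}{8343}\right) + 24790} = \frac{1}{\left(\frac{36544}{\frac{19}{37} - 113} - \frac{36802}{8343}\right) + 24790} = \frac{1}{\left(\frac{36544}{- \frac{4162}{37}} - \frac{36802}{8343}\right) + 24790} = \frac{1}{\left(36544 \left(- \frac{37}{4162}\right) - \frac{36802}{8343}\right) + 24790} = \frac{1}{\left(- \frac{676064}{2081} - \frac{36802}{8343}\right) + 24790} = \frac{1}{- \frac{5716986914}{17361783} + 24790} = \frac{1}{\frac{424681613656}{17361783}} = \frac{17361783}{424681613656}$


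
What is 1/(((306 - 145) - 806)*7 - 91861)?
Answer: -1/96376 ≈ -1.0376e-5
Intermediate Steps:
1/(((306 - 145) - 806)*7 - 91861) = 1/((161 - 806)*7 - 91861) = 1/(-645*7 - 91861) = 1/(-4515 - 91861) = 1/(-96376) = -1/96376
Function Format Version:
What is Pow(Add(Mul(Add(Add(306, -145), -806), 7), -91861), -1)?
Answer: Rational(-1, 96376) ≈ -1.0376e-5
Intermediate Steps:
Pow(Add(Mul(Add(Add(306, -145), -806), 7), -91861), -1) = Pow(Add(Mul(Add(161, -806), 7), -91861), -1) = Pow(Add(Mul(-645, 7), -91861), -1) = Pow(Add(-4515, -91861), -1) = Pow(-96376, -1) = Rational(-1, 96376)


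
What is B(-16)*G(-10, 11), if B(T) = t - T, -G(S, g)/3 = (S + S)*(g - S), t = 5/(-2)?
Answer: 17010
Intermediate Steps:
t = -5/2 (t = 5*(-½) = -5/2 ≈ -2.5000)
G(S, g) = -6*S*(g - S) (G(S, g) = -3*(S + S)*(g - S) = -3*2*S*(g - S) = -6*S*(g - S))
B(T) = -5/2 - T
B(-16)*G(-10, 11) = (-5/2 - 1*(-16))*(6*(-10)*(-10 - 1*11)) = (-5/2 + 16)*(6*(-10)*(-10 - 11)) = 27*(6*(-10)*(-21))/2 = (27/2)*1260 = 17010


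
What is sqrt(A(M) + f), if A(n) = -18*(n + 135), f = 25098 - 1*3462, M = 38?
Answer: 21*sqrt(42) ≈ 136.10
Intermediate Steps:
f = 21636 (f = 25098 - 3462 = 21636)
A(n) = -2430 - 18*n (A(n) = -18*(135 + n) = -2430 - 18*n)
sqrt(A(M) + f) = sqrt((-2430 - 18*38) + 21636) = sqrt((-2430 - 684) + 21636) = sqrt(-3114 + 21636) = sqrt(18522) = 21*sqrt(42)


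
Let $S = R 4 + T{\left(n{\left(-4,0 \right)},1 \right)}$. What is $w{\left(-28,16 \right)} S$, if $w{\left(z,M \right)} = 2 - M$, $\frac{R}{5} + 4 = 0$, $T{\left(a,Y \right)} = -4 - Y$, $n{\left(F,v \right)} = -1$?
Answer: $1190$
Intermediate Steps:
$R = -20$ ($R = -20 + 5 \cdot 0 = -20 + 0 = -20$)
$S = -85$ ($S = \left(-20\right) 4 - 5 = -80 - 5 = -85$)
$w{\left(-28,16 \right)} S = \left(2 - 16\right) \left(-85\right) = \left(-14\right) \left(-85\right) = 1190$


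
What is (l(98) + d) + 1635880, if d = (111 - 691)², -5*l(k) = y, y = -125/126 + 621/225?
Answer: 31063404431/15750 ≈ 1.9723e+6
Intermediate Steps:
y = 5569/3150 (y = -125*1/126 + 621*(1/225) = -125/126 + 69/25 = 5569/3150 ≈ 1.7679)
l(k) = -5569/15750 (l(k) = -⅕*5569/3150 = -5569/15750)
d = 336400 (d = (-580)² = 336400)
(l(98) + d) + 1635880 = (-5569/15750 + 336400) + 1635880 = 5298294431/15750 + 1635880 = 31063404431/15750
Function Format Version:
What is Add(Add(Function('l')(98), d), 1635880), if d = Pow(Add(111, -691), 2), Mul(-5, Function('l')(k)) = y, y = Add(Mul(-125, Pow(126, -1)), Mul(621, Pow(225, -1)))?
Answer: Rational(31063404431, 15750) ≈ 1.9723e+6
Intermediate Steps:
y = Rational(5569, 3150) (y = Add(Mul(-125, Rational(1, 126)), Mul(621, Rational(1, 225))) = Add(Rational(-125, 126), Rational(69, 25)) = Rational(5569, 3150) ≈ 1.7679)
Function('l')(k) = Rational(-5569, 15750) (Function('l')(k) = Mul(Rational(-1, 5), Rational(5569, 3150)) = Rational(-5569, 15750))
d = 336400 (d = Pow(-580, 2) = 336400)
Add(Add(Function('l')(98), d), 1635880) = Add(Add(Rational(-5569, 15750), 336400), 1635880) = Add(Rational(5298294431, 15750), 1635880) = Rational(31063404431, 15750)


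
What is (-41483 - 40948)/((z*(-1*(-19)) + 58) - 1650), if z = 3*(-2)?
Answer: 82431/1706 ≈ 48.318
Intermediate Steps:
z = -6
(-41483 - 40948)/((z*(-1*(-19)) + 58) - 1650) = (-41483 - 40948)/((-(-6)*(-19) + 58) - 1650) = -82431/((-6*19 + 58) - 1650) = -82431/((-114 + 58) - 1650) = -82431/(-56 - 1650) = -82431/(-1706) = -82431*(-1/1706) = 82431/1706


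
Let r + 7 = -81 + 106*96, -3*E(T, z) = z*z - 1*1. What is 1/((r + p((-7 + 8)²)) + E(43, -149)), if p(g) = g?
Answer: 1/2689 ≈ 0.00037189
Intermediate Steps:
E(T, z) = ⅓ - z²/3 (E(T, z) = -(z*z - 1*1)/3 = -(z² - 1)/3 = -(-1 + z²)/3 = ⅓ - z²/3)
r = 10088 (r = -7 + (-81 + 106*96) = -7 + (-81 + 10176) = -7 + 10095 = 10088)
1/((r + p((-7 + 8)²)) + E(43, -149)) = 1/((10088 + (-7 + 8)²) + (⅓ - ⅓*(-149)²)) = 1/((10088 + 1²) + (⅓ - ⅓*22201)) = 1/((10088 + 1) + (⅓ - 22201/3)) = 1/(10089 - 7400) = 1/2689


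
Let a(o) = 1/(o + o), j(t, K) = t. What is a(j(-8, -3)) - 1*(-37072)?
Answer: 593151/16 ≈ 37072.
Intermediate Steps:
a(o) = 1/(2*o)
a(j(-8, -3)) - 1*(-37072) = (½)/(-8) - 1*(-37072) = (½)*(-⅛) + 37072 = -1/16 + 37072 = 593151/16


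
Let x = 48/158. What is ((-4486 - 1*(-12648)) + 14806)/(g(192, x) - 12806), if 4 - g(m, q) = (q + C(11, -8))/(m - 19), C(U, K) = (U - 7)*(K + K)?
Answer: -156951828/87479951 ≈ -1.7941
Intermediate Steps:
C(U, K) = 2*K*(-7 + U) (C(U, K) = (-7 + U)*(2*K) = 2*K*(-7 + U))
x = 24/79 (x = 48*(1/158) = 24/79 ≈ 0.30380)
g(m, q) = 4 - (-64 + q)/(-19 + m) (g(m, q) = 4 - (q + 2*(-8)*(-7 + 11))/(m - 19) = 4 - (q + 2*(-8)*4)/(-19 + m) = 4 - (q - 64)/(-19 + m) = 4 - (-64 + q)/(-19 + m))
((-4486 - 1*(-12648)) + 14806)/(g(192, x) - 12806) = ((-4486 - 1*(-12648)) + 14806)/((-12 - 1*24/79 + 4*192)/(-19 + 192) - 12806) = ((-4486 + 12648) + 14806)/((-12 - 24/79 + 768)/173 - 12806) = (8162 + 14806)/((1/173)*(59700/79) - 12806) = 22968/(59700/13667 - 12806) = 22968/(-174959902/13667) = 22968*(-13667/174959902) = -156951828/87479951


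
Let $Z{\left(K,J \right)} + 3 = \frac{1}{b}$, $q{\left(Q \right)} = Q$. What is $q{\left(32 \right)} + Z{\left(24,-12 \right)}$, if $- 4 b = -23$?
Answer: $\frac{671}{23} \approx 29.174$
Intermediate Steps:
$b = \frac{23}{4}$ ($b = \left(- \frac{1}{4}\right) \left(-23\right) = \frac{23}{4} \approx 5.75$)
$Z{\left(K,J \right)} = - \frac{65}{23}$ ($Z{\left(K,J \right)} = -3 + \frac{1}{\frac{23}{4}} = -3 + \frac{4}{23} = - \frac{65}{23}$)
$q{\left(32 \right)} + Z{\left(24,-12 \right)} = 32 - \frac{65}{23} = \frac{671}{23}$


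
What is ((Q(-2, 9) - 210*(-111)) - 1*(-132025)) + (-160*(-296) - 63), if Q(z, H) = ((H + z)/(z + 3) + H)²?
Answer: 202888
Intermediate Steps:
Q(z, H) = (H + (H + z)/(3 + z))² (Q(z, H) = ((H + z)/(3 + z) + H)² = (H + (H + z)/(3 + z))²)
((Q(-2, 9) - 210*(-111)) - 1*(-132025)) + (-160*(-296) - 63) = (((-2 + 4*9 + 9*(-2))²/(3 - 2)² - 210*(-111)) - 1*(-132025)) + (-160*(-296) - 63) = (((-2 + 36 - 18)²/1² + 23310) + 132025) + (47360 - 63) = ((1*16² + 23310) + 132025) + 47297 = ((1*256 + 23310) + 132025) + 47297 = ((256 + 23310) + 132025) + 47297 = (23566 + 132025) + 47297 = 155591 + 47297 = 202888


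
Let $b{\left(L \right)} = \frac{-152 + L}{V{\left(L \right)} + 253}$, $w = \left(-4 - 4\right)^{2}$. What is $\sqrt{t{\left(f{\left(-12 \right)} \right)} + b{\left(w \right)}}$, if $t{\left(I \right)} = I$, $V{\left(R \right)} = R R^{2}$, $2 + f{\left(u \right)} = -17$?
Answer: $\frac{27 i \sqrt{1794533083}}{262397} \approx 4.3589 i$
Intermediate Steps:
$f{\left(u \right)} = -19$ ($f{\left(u \right)} = -2 - 17 = -19$)
$w = 64$ ($w = \left(-4 - 4\right)^{2} = \left(-8\right)^{2} = 64$)
$V{\left(R \right)} = R^{3}$
$b{\left(L \right)} = \frac{-152 + L}{253 + L^{3}}$ ($b{\left(L \right)} = \frac{-152 + L}{L^{3} + 253} = \frac{-152 + L}{253 + L^{3}}$)
$\sqrt{t{\left(f{\left(-12 \right)} \right)} + b{\left(w \right)}} = \sqrt{-19 + \frac{-152 + 64}{253 + 64^{3}}} = \sqrt{-19 + \frac{1}{253 + 262144} \left(-88\right)} = \sqrt{-19 + \frac{1}{262397} \left(-88\right)} = \sqrt{-19 - \frac{88}{262397}} = \sqrt{- \frac{4985631}{262397}} = \frac{27 i \sqrt{1794533083}}{262397}$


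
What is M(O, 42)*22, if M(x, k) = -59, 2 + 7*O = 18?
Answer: -1298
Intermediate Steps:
O = 16/7 (O = -2/7 + (⅐)*18 = -2/7 + 18/7 = 16/7 ≈ 2.2857)
M(O, 42)*22 = -59*22 = -1298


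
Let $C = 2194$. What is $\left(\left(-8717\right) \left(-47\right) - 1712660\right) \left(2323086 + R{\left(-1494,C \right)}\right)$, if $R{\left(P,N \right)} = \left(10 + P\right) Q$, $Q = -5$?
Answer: $-3036558428266$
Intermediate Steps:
$R{\left(P,N \right)} = -50 - 5 P$ ($R{\left(P,N \right)} = \left(10 + P\right) \left(-5\right) = -50 - 5 P$)
$\left(\left(-8717\right) \left(-47\right) - 1712660\right) \left(2323086 + R{\left(-1494,C \right)}\right) = \left(\left(-8717\right) \left(-47\right) - 1712660\right) \left(2323086 - -7420\right) = \left(409699 - 1712660\right) \left(2323086 + \left(-50 + 7470\right)\right) = - 1302961 \left(2323086 + 7420\right) = \left(-1302961\right) 2330506 = -3036558428266$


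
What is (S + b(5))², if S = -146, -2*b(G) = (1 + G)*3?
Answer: 24025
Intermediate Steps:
b(G) = -3/2 - 3*G/2 (b(G) = -(1 + G)*3/2 = -(3 + 3*G)/2 = -3/2 - 3*G/2)
(S + b(5))² = (-146 + (-3/2 - 3/2*5))² = (-146 + (-3/2 - 15/2))² = (-146 - 9)² = (-155)² = 24025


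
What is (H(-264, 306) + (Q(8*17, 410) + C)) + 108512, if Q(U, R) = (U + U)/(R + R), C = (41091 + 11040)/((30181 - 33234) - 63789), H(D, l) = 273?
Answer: 1490632287251/13702610 ≈ 1.0878e+5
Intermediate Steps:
C = -52131/66842 (C = 52131/(-3053 - 63789) = 52131/(-66842) = 52131*(-1/66842) = -52131/66842 ≈ -0.77991)
Q(U, R) = U/R (Q(U, R) = (2*U)/((2*R)) = (2*U)*(1/(2*R)) = U/R)
(H(-264, 306) + (Q(8*17, 410) + C)) + 108512 = (273 + ((8*17)/410 - 52131/66842)) + 108512 = (273 + (136*(1/410) - 52131/66842)) + 108512 = (273 + (68/205 - 52131/66842)) + 108512 = (273 - 6141599/13702610) + 108512 = 3734670931/13702610 + 108512 = 1490632287251/13702610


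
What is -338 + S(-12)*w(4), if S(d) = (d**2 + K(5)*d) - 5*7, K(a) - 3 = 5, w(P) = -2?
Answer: -364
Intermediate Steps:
K(a) = 8 (K(a) = 3 + 5 = 8)
S(d) = -35 + d**2 + 8*d (S(d) = (d**2 + 8*d) - 5*7 = (d**2 + 8*d) - 35 = -35 + d**2 + 8*d)
-338 + S(-12)*w(4) = -338 + (-35 + (-12)**2 + 8*(-12))*(-2) = -338 + (-35 + 144 - 96)*(-2) = -338 + 13*(-2) = -338 - 26 = -364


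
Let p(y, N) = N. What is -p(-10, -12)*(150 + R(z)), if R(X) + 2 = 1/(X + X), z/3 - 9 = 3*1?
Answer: 10657/6 ≈ 1776.2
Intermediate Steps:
z = 36 (z = 27 + 3*(3*1) = 27 + 3*3 = 27 + 9 = 36)
R(X) = -2 + 1/(2*X) (R(X) = -2 + 1/(X + X) = -2 + 1/(2*X))
-p(-10, -12)*(150 + R(z)) = -(-12)*(150 + (-2 + (½)/36)) = -(-12)*(150 + (-2 + (½)*(1/36))) = -(-12)*(150 + (-2 + 1/72)) = -(-12)*(150 - 143/72) = -(-12)*10657/72 = -1*(-10657/6) = 10657/6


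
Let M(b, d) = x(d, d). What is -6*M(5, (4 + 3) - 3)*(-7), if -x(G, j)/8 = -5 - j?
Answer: 3024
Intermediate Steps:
x(G, j) = 40 + 8*j (x(G, j) = -8*(-5 - j) = 40 + 8*j)
M(b, d) = 40 + 8*d
-6*M(5, (4 + 3) - 3)*(-7) = -6*(40 + 8*((4 + 3) - 3))*(-7) = -6*(40 + 8*(7 - 3))*(-7) = -6*(40 + 8*4)*(-7) = -6*(40 + 32)*(-7) = -6*72*(-7) = -432*(-7) = 3024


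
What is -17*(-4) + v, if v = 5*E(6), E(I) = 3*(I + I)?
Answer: 248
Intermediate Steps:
E(I) = 6*I (E(I) = 3*(2*I) = 6*I)
v = 180 (v = 5*(6*6) = 5*36 = 180)
-17*(-4) + v = -17*(-4) + 180 = 68 + 180 = 248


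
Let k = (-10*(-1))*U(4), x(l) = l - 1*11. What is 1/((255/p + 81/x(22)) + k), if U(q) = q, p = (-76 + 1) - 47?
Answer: 1342/60757 ≈ 0.022088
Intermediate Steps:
p = -122 (p = -75 - 47 = -122)
x(l) = -11 + l (x(l) = l - 11 = -11 + l)
k = 40 (k = -10*(-1)*4 = 10*4 = 40)
1/((255/p + 81/x(22)) + k) = 1/((255/(-122) + 81/(-11 + 22)) + 40) = 1/((255*(-1/122) + 81/11) + 40) = 1/((-255/122 + 81*(1/11)) + 40) = 1/((-255/122 + 81/11) + 40) = 1/(7077/1342 + 40) = 1/(60757/1342) = 1342/60757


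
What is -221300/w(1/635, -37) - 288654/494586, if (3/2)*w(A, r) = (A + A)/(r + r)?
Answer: 642892990674641/82431 ≈ 7.7992e+9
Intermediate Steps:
w(A, r) = 2*A/(3*r) (w(A, r) = 2*((A + A)/(r + r))/3 = 2*((2*A)/((2*r)))/3 = 2*((2*A)*(1/(2*r)))/3 = 2*(A/r)/3 = 2*A/(3*r))
-221300/w(1/635, -37) - 288654/494586 = -221300/((2/3)/(635*(-37))) - 288654/494586 = -221300/((2/3)*(1/635)*(-1/37)) - 288654*1/494586 = -221300/(-2/70485) - 48109/82431 = -221300*(-70485/2) - 48109/82431 = 7799165250 - 48109/82431 = 642892990674641/82431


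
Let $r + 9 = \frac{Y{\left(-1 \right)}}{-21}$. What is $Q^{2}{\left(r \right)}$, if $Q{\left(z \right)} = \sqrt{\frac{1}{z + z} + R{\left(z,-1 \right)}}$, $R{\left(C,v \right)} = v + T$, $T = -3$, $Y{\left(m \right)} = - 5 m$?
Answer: $- \frac{1573}{388} \approx -4.0541$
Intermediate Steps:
$R{\left(C,v \right)} = -3 + v$ ($R{\left(C,v \right)} = v - 3 = -3 + v$)
$r = - \frac{194}{21}$ ($r = -9 + \frac{\left(-5\right) \left(-1\right)}{-21} = -9 + 5 \left(- \frac{1}{21}\right) = -9 - \frac{5}{21} = - \frac{194}{21} \approx -9.2381$)
$Q{\left(z \right)} = \sqrt{-4 + \frac{1}{2 z}}$ ($Q{\left(z \right)} = \sqrt{\frac{1}{z + z} - 4} = \sqrt{\frac{1}{2 z} - 4} = \sqrt{-4 + \frac{1}{2 z}}$)
$Q^{2}{\left(r \right)} = \left(\frac{\sqrt{-16 + \frac{2}{- \frac{194}{21}}}}{2}\right)^{2} = \left(\frac{\sqrt{-16 + 2 \left(- \frac{21}{194}\right)}}{2}\right)^{2} = \left(\frac{\sqrt{-16 - \frac{21}{97}}}{2}\right)^{2} = \left(\frac{\sqrt{- \frac{1573}{97}}}{2}\right)^{2} = \left(\frac{\frac{11}{97} i \sqrt{1261}}{2}\right)^{2} = \left(\frac{11 i \sqrt{1261}}{194}\right)^{2} = - \frac{1573}{388}$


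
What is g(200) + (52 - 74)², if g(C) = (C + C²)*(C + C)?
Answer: 16080484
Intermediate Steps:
g(C) = 2*C*(C + C²) (g(C) = (C + C²)*(2*C) = 2*C*(C + C²))
g(200) + (52 - 74)² = 2*200²*(1 + 200) + (52 - 74)² = 2*40000*201 + (-22)² = 16080000 + 484 = 16080484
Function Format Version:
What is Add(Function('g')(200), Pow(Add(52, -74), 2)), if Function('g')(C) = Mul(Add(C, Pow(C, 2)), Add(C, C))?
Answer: 16080484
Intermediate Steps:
Function('g')(C) = Mul(2, C, Add(C, Pow(C, 2))) (Function('g')(C) = Mul(Add(C, Pow(C, 2)), Mul(2, C)) = Mul(2, C, Add(C, Pow(C, 2))))
Add(Function('g')(200), Pow(Add(52, -74), 2)) = Add(Mul(2, Pow(200, 2), Add(1, 200)), Pow(Add(52, -74), 2)) = Add(Mul(2, 40000, 201), Pow(-22, 2)) = Add(16080000, 484) = 16080484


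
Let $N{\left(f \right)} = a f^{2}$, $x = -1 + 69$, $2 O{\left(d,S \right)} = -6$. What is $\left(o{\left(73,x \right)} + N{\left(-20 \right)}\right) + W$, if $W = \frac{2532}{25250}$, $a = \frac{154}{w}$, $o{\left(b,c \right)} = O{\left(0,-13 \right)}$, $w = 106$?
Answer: $\frac{386909723}{669125} \approx 578.23$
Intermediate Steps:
$O{\left(d,S \right)} = -3$ ($O{\left(d,S \right)} = \frac{1}{2} \left(-6\right) = -3$)
$x = 68$
$o{\left(b,c \right)} = -3$
$a = \frac{77}{53}$ ($a = \frac{154}{106} = 154 \cdot \frac{1}{106} = \frac{77}{53} \approx 1.4528$)
$N{\left(f \right)} = \frac{77 f^{2}}{53}$
$W = \frac{1266}{12625}$ ($W = 2532 \cdot \frac{1}{25250} = \frac{1266}{12625} \approx 0.10028$)
$\left(o{\left(73,x \right)} + N{\left(-20 \right)}\right) + W = \left(-3 + \frac{77 \left(-20\right)^{2}}{53}\right) + \frac{1266}{12625} = \left(-3 + \frac{77}{53} \cdot 400\right) + \frac{1266}{12625} = \left(-3 + \frac{30800}{53}\right) + \frac{1266}{12625} = \frac{30641}{53} + \frac{1266}{12625} = \frac{386909723}{669125}$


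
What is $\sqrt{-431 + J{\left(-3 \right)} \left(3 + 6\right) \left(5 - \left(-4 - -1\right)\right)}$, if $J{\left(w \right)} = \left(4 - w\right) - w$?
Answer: $17$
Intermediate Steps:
$J{\left(w \right)} = 4 - 2 w$
$\sqrt{-431 + J{\left(-3 \right)} \left(3 + 6\right) \left(5 - \left(-4 - -1\right)\right)} = \sqrt{-431 + \left(4 - -6\right) \left(3 + 6\right) \left(5 - \left(-4 - -1\right)\right)} = \sqrt{-431 + \left(4 + 6\right) 9 \left(5 - \left(-4 + 1\right)\right)} = \sqrt{-431 + 10 \cdot 9 \left(5 - -3\right)} = \sqrt{-431 + 90 \left(5 + 3\right)} = \sqrt{-431 + 90 \cdot 8} = \sqrt{-431 + 720} = \sqrt{289} = 17$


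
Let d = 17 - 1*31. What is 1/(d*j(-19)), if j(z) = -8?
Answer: 1/112 ≈ 0.0089286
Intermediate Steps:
d = -14 (d = 17 - 31 = -14)
1/(d*j(-19)) = 1/(-14*(-8)) = 1/112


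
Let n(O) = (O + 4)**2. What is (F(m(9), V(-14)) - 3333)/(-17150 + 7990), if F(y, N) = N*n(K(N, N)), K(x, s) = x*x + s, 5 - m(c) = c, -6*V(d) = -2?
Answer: 808319/2225880 ≈ 0.36315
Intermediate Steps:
V(d) = 1/3 (V(d) = -1/6*(-2) = 1/3)
m(c) = 5 - c
K(x, s) = s + x**2 (K(x, s) = x**2 + s = s + x**2)
n(O) = (4 + O)**2
F(y, N) = N*(4 + N + N**2)**2 (F(y, N) = N*(4 + (N + N**2))**2 = N*(4 + N + N**2)**2)
(F(m(9), V(-14)) - 3333)/(-17150 + 7990) = ((4 + 1/3 + (1/3)**2)**2/3 - 3333)/(-17150 + 7990) = ((4 + 1/3 + 1/9)**2/3 - 3333)/(-9160) = ((40/9)**2/3 - 3333)*(-1/9160) = ((1/3)*(1600/81) - 3333)*(-1/9160) = (1600/243 - 3333)*(-1/9160) = -808319/243*(-1/9160) = 808319/2225880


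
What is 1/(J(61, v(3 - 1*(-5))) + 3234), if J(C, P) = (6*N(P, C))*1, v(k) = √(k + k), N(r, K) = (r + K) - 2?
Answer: 1/3612 ≈ 0.00027685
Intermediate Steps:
N(r, K) = -2 + K + r (N(r, K) = (K + r) - 2 = -2 + K + r)
v(k) = √2*√k (v(k) = √(2*k) = √2*√k)
J(C, P) = -12 + 6*C + 6*P (J(C, P) = (6*(-2 + C + P))*1 = (-12 + 6*C + 6*P)*1 = -12 + 6*C + 6*P)
1/(J(61, v(3 - 1*(-5))) + 3234) = 1/((-12 + 6*61 + 6*(√2*√(3 - 1*(-5)))) + 3234) = 1/((-12 + 366 + 6*(√2*√(3 + 5))) + 3234) = 1/((-12 + 366 + 6*(√2*√8)) + 3234) = 1/((-12 + 366 + 6*(√2*(2*√2))) + 3234) = 1/((-12 + 366 + 6*4) + 3234) = 1/((-12 + 366 + 24) + 3234) = 1/(378 + 3234) = 1/3612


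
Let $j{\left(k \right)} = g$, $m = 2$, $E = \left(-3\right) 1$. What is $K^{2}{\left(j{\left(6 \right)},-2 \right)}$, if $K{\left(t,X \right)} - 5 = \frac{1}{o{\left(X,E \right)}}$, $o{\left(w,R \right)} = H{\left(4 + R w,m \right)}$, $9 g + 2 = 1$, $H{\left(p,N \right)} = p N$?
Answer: $\frac{10201}{400} \approx 25.503$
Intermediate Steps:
$E = -3$
$H{\left(p,N \right)} = N p$
$g = - \frac{1}{9}$ ($g = - \frac{2}{9} + \frac{1}{9} \cdot 1 = - \frac{2}{9} + \frac{1}{9} = - \frac{1}{9} \approx -0.11111$)
$o{\left(w,R \right)} = 8 + 2 R w$ ($o{\left(w,R \right)} = 2 \left(4 + R w\right) = 8 + 2 R w$)
$j{\left(k \right)} = - \frac{1}{9}$
$K{\left(t,X \right)} = 5 + \frac{1}{8 - 6 X}$ ($K{\left(t,X \right)} = 5 + \frac{1}{8 + 2 \left(-3\right) X} = 5 + \frac{1}{8 - 6 X}$)
$K^{2}{\left(j{\left(6 \right)},-2 \right)} = \left(\frac{-41 + 30 \left(-2\right)}{2 \left(-4 + 3 \left(-2\right)\right)}\right)^{2} = \left(\frac{-41 - 60}{2 \left(-4 - 6\right)}\right)^{2} = \left(\frac{1}{2} \frac{1}{-10} \left(-101\right)\right)^{2} = \left(\frac{1}{2} \left(- \frac{1}{10}\right) \left(-101\right)\right)^{2} = \left(\frac{101}{20}\right)^{2} = \frac{10201}{400}$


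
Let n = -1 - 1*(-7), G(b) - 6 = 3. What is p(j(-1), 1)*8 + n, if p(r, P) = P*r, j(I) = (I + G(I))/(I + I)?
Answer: -26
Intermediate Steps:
G(b) = 9 (G(b) = 6 + 3 = 9)
j(I) = (9 + I)/(2*I) (j(I) = (I + 9)/(I + I) = (9 + I)/((2*I)) = (9 + I)*(1/(2*I)) = (9 + I)/(2*I))
n = 6 (n = -1 + 7 = 6)
p(j(-1), 1)*8 + n = (1*((½)*(9 - 1)/(-1)))*8 + 6 = (1*((½)*(-1)*8))*8 + 6 = (1*(-4))*8 + 6 = -4*8 + 6 = -32 + 6 = -26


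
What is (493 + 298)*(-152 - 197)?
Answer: -276059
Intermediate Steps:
(493 + 298)*(-152 - 197) = 791*(-349) = -276059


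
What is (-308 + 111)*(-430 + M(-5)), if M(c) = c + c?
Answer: 86680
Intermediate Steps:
M(c) = 2*c
(-308 + 111)*(-430 + M(-5)) = (-308 + 111)*(-430 + 2*(-5)) = -197*(-430 - 10) = -197*(-440) = 86680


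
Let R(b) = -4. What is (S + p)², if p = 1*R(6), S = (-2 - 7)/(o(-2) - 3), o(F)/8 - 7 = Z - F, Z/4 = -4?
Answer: 51529/3481 ≈ 14.803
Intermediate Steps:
Z = -16 (Z = 4*(-4) = -16)
o(F) = -72 - 8*F (o(F) = 56 + 8*(-16 - F) = 56 + (-128 - 8*F) = -72 - 8*F)
S = 9/59 (S = (-2 - 7)/((-72 - 8*(-2)) - 3) = -9/((-72 + 16) - 3) = -9/(-56 - 3) = -9/(-59) = -9*(-1/59) = 9/59 ≈ 0.15254)
p = -4 (p = 1*(-4) = -4)
(S + p)² = (9/59 - 4)² = (-227/59)² = 51529/3481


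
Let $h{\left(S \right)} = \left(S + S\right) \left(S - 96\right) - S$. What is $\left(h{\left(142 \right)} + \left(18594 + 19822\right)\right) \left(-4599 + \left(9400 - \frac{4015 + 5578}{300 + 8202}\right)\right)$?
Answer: $\frac{1047513617521}{4251} \approx 2.4642 \cdot 10^{8}$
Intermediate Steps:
$h{\left(S \right)} = - S + 2 S \left(-96 + S\right)$ ($h{\left(S \right)} = 2 S \left(-96 + S\right) - S = - S + 2 S \left(-96 + S\right)$)
$\left(h{\left(142 \right)} + \left(18594 + 19822\right)\right) \left(-4599 + \left(9400 - \frac{4015 + 5578}{300 + 8202}\right)\right) = \left(142 \left(-193 + 2 \cdot 142\right) + \left(18594 + 19822\right)\right) \left(-4599 + \left(9400 - \frac{4015 + 5578}{300 + 8202}\right)\right) = \left(142 \left(-193 + 284\right) + 38416\right) \left(-4599 + \left(9400 - \frac{9593}{8502}\right)\right) = \left(142 \cdot 91 + 38416\right) \left(-4599 + \left(9400 - 9593 \cdot \frac{1}{8502}\right)\right) = \left(12922 + 38416\right) \left(-4599 + \left(9400 - \frac{9593}{8502}\right)\right) = 51338 \left(-4599 + \left(9400 - \frac{9593}{8502}\right)\right) = 51338 \left(-4599 + \frac{79909207}{8502}\right) = 51338 \cdot \frac{40808509}{8502} = \frac{1047513617521}{4251}$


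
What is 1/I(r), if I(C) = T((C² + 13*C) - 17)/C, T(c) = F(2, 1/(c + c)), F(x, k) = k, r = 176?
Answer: 11702944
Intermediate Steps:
T(c) = 1/(2*c) (T(c) = 1/(c + c) = 1/(2*c))
I(C) = 1/(2*C*(-17 + C² + 13*C)) (I(C) = (1/(2*((C² + 13*C) - 17)))/C = (1/(2*(-17 + C² + 13*C)))/C = 1/(2*C*(-17 + C² + 13*C)))
1/I(r) = 1/((½)/(176*(-17 + 176² + 13*176))) = 1/((½)*(1/176)/(-17 + 30976 + 2288)) = 1/((½)*(1/176)/33247) = 1/((½)*(1/176)*(1/33247)) = 1/(1/11702944) = 11702944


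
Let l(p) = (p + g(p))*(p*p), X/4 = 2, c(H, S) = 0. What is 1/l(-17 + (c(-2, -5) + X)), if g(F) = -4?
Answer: -1/1053 ≈ -0.00094967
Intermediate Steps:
X = 8 (X = 4*2 = 8)
l(p) = p**2*(-4 + p) (l(p) = (p - 4)*(p*p) = (-4 + p)*p**2 = p**2*(-4 + p))
1/l(-17 + (c(-2, -5) + X)) = 1/((-17 + (0 + 8))**2*(-4 + (-17 + (0 + 8)))) = 1/((-17 + 8)**2*(-4 + (-17 + 8))) = 1/((-9)**2*(-4 - 9)) = 1/(81*(-13)) = 1/(-1053) = -1/1053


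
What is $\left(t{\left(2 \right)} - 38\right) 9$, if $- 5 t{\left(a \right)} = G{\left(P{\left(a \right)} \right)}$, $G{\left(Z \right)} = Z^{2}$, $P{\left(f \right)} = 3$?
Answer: $- \frac{1791}{5} \approx -358.2$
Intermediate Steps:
$t{\left(a \right)} = - \frac{9}{5}$ ($t{\left(a \right)} = - \frac{3^{2}}{5} = \left(- \frac{1}{5}\right) 9 = - \frac{9}{5}$)
$\left(t{\left(2 \right)} - 38\right) 9 = \left(- \frac{9}{5} - 38\right) 9 = \left(- \frac{199}{5}\right) 9 = - \frac{1791}{5}$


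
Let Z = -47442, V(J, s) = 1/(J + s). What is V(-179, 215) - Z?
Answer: 1707913/36 ≈ 47442.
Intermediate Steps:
V(-179, 215) - Z = 1/(-179 + 215) - 1*(-47442) = 1/36 + 47442 = 1707913/36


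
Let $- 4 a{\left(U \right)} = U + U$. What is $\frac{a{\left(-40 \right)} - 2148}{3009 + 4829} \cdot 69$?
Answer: $- \frac{73416}{3919} \approx -18.733$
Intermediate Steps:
$a{\left(U \right)} = - \frac{U}{2}$ ($a{\left(U \right)} = - \frac{U + U}{4} = - \frac{2 U}{4} = - \frac{U}{2}$)
$\frac{a{\left(-40 \right)} - 2148}{3009 + 4829} \cdot 69 = \frac{\left(- \frac{1}{2}\right) \left(-40\right) - 2148}{3009 + 4829} \cdot 69 = \frac{20 - 2148}{7838} \cdot 69 = \left(-2128\right) \frac{1}{7838} \cdot 69 = \left(- \frac{1064}{3919}\right) 69 = - \frac{73416}{3919}$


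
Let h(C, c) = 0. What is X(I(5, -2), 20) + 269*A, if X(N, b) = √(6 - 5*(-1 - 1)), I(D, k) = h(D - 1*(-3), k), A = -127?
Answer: -34159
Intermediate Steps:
I(D, k) = 0
X(N, b) = 4 (X(N, b) = √(6 - 5*(-2)) = √(6 + 10) = √16 = 4)
X(I(5, -2), 20) + 269*A = 4 + 269*(-127) = 4 - 34163 = -34159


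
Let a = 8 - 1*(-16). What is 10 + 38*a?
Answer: 922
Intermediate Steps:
a = 24 (a = 8 + 16 = 24)
10 + 38*a = 10 + 38*24 = 10 + 912 = 922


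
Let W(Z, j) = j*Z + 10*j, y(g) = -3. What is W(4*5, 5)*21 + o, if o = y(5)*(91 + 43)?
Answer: 2748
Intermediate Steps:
W(Z, j) = 10*j + Z*j (W(Z, j) = Z*j + 10*j = 10*j + Z*j)
o = -402 (o = -3*(91 + 43) = -3*134 = -402)
W(4*5, 5)*21 + o = (5*(10 + 4*5))*21 - 402 = (5*(10 + 20))*21 - 402 = (5*30)*21 - 402 = 150*21 - 402 = 3150 - 402 = 2748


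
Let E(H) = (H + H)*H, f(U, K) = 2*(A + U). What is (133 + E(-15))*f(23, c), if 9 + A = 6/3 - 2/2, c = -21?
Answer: 17490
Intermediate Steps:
A = -8 (A = -9 + (6/3 - 2/2) = -9 + (6*(1/3) - 2*1/2) = -9 + (2 - 1) = -9 + 1 = -8)
f(U, K) = -16 + 2*U (f(U, K) = 2*(-8 + U) = -16 + 2*U)
E(H) = 2*H**2 (E(H) = (2*H)*H = 2*H**2)
(133 + E(-15))*f(23, c) = (133 + 2*(-15)**2)*(-16 + 2*23) = (133 + 2*225)*(-16 + 46) = (133 + 450)*30 = 583*30 = 17490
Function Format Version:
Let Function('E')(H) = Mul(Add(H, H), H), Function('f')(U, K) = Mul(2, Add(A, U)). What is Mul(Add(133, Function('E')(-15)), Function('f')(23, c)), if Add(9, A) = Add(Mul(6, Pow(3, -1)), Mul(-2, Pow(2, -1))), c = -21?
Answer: 17490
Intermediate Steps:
A = -8 (A = Add(-9, Add(Mul(6, Pow(3, -1)), Mul(-2, Pow(2, -1)))) = Add(-9, Add(Mul(6, Rational(1, 3)), Mul(-2, Rational(1, 2)))) = Add(-9, Add(2, -1)) = Add(-9, 1) = -8)
Function('f')(U, K) = Add(-16, Mul(2, U)) (Function('f')(U, K) = Mul(2, Add(-8, U)) = Add(-16, Mul(2, U)))
Function('E')(H) = Mul(2, Pow(H, 2)) (Function('E')(H) = Mul(Mul(2, H), H) = Mul(2, Pow(H, 2)))
Mul(Add(133, Function('E')(-15)), Function('f')(23, c)) = Mul(Add(133, Mul(2, Pow(-15, 2))), Add(-16, Mul(2, 23))) = Mul(Add(133, Mul(2, 225)), Add(-16, 46)) = Mul(Add(133, 450), 30) = Mul(583, 30) = 17490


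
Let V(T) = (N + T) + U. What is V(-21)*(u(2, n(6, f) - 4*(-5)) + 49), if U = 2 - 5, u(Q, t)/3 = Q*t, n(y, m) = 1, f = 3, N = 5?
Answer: -3325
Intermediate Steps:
u(Q, t) = 3*Q*t (u(Q, t) = 3*(Q*t) = 3*Q*t)
U = -3
V(T) = 2 + T (V(T) = (5 + T) - 3 = 2 + T)
V(-21)*(u(2, n(6, f) - 4*(-5)) + 49) = (2 - 21)*(3*2*(1 - 4*(-5)) + 49) = -19*(3*2*(1 + 20) + 49) = -19*(3*2*21 + 49) = -19*(126 + 49) = -19*175 = -3325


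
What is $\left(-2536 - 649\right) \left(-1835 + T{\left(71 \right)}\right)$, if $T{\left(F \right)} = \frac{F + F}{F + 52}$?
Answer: $\frac{718418155}{123} \approx 5.8408 \cdot 10^{6}$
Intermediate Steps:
$T{\left(F \right)} = \frac{2 F}{52 + F}$
$\left(-2536 - 649\right) \left(-1835 + T{\left(71 \right)}\right) = \left(-2536 - 649\right) \left(-1835 + 2 \cdot 71 \frac{1}{52 + 71}\right) = - 3185 \left(-1835 + 2 \cdot 71 \cdot \frac{1}{123}\right) = - 3185 \left(-1835 + \frac{142}{123}\right) = \left(-3185\right) \left(- \frac{225563}{123}\right) = \frac{718418155}{123}$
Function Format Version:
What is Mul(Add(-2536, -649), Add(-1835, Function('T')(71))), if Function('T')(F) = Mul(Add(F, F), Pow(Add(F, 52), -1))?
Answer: Rational(718418155, 123) ≈ 5.8408e+6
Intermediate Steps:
Function('T')(F) = Mul(2, F, Pow(Add(52, F), -1)) (Function('T')(F) = Mul(Mul(2, F), Pow(Add(52, F), -1)) = Mul(2, F, Pow(Add(52, F), -1)))
Mul(Add(-2536, -649), Add(-1835, Function('T')(71))) = Mul(Add(-2536, -649), Add(-1835, Mul(2, 71, Pow(Add(52, 71), -1)))) = Mul(-3185, Add(-1835, Mul(2, 71, Pow(123, -1)))) = Mul(-3185, Add(-1835, Mul(2, 71, Rational(1, 123)))) = Mul(-3185, Add(-1835, Rational(142, 123))) = Mul(-3185, Rational(-225563, 123)) = Rational(718418155, 123)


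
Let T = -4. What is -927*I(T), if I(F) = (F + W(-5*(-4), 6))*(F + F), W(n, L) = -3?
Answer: -51912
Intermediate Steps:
I(F) = 2*F*(-3 + F) (I(F) = (F - 3)*(F + F) = (-3 + F)*(2*F) = 2*F*(-3 + F))
-927*I(T) = -1854*(-4)*(-3 - 4) = -1854*(-4)*(-7) = -927*56 = -51912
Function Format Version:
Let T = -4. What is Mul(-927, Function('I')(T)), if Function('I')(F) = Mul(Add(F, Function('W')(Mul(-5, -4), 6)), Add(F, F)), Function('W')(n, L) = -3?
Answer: -51912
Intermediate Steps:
Function('I')(F) = Mul(2, F, Add(-3, F)) (Function('I')(F) = Mul(Add(F, -3), Add(F, F)) = Mul(Add(-3, F), Mul(2, F)) = Mul(2, F, Add(-3, F)))
Mul(-927, Function('I')(T)) = Mul(-927, Mul(2, -4, Add(-3, -4))) = Mul(-927, Mul(2, -4, -7)) = Mul(-927, 56) = -51912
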